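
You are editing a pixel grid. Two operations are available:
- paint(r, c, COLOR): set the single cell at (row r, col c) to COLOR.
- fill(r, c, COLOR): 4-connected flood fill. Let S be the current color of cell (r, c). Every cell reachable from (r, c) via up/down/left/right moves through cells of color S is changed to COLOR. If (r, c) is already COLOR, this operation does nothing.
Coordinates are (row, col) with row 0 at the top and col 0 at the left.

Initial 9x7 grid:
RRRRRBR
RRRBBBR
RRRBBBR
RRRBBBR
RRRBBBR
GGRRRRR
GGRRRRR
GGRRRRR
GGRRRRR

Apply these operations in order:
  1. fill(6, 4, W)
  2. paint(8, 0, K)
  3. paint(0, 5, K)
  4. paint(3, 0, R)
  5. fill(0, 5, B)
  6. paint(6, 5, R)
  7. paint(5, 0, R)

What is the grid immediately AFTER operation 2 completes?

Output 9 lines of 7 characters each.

After op 1 fill(6,4,W) [42 cells changed]:
WWWWWBW
WWWBBBW
WWWBBBW
WWWBBBW
WWWBBBW
GGWWWWW
GGWWWWW
GGWWWWW
GGWWWWW
After op 2 paint(8,0,K):
WWWWWBW
WWWBBBW
WWWBBBW
WWWBBBW
WWWBBBW
GGWWWWW
GGWWWWW
GGWWWWW
KGWWWWW

Answer: WWWWWBW
WWWBBBW
WWWBBBW
WWWBBBW
WWWBBBW
GGWWWWW
GGWWWWW
GGWWWWW
KGWWWWW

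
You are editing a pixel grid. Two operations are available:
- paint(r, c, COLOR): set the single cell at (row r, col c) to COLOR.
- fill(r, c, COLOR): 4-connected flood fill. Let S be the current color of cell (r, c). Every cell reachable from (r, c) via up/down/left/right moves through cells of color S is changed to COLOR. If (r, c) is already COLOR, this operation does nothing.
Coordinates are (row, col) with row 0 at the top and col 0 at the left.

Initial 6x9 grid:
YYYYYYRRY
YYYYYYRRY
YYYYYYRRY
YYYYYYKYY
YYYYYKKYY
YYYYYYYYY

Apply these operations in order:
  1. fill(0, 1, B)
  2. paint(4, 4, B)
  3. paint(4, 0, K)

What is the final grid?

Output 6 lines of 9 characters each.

After op 1 fill(0,1,B) [45 cells changed]:
BBBBBBRRB
BBBBBBRRB
BBBBBBRRB
BBBBBBKBB
BBBBBKKBB
BBBBBBBBB
After op 2 paint(4,4,B):
BBBBBBRRB
BBBBBBRRB
BBBBBBRRB
BBBBBBKBB
BBBBBKKBB
BBBBBBBBB
After op 3 paint(4,0,K):
BBBBBBRRB
BBBBBBRRB
BBBBBBRRB
BBBBBBKBB
KBBBBKKBB
BBBBBBBBB

Answer: BBBBBBRRB
BBBBBBRRB
BBBBBBRRB
BBBBBBKBB
KBBBBKKBB
BBBBBBBBB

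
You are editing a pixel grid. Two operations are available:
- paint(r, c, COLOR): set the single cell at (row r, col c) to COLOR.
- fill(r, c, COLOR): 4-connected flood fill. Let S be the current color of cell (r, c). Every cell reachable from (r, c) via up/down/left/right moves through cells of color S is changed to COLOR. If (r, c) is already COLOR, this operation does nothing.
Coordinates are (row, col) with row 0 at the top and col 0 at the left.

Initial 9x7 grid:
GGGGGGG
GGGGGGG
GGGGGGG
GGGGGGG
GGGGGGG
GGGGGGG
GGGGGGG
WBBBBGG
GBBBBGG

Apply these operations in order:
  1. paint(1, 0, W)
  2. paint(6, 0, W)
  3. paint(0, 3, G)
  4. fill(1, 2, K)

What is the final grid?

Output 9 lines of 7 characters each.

Answer: KKKKKKK
WKKKKKK
KKKKKKK
KKKKKKK
KKKKKKK
KKKKKKK
WKKKKKK
WBBBBKK
GBBBBKK

Derivation:
After op 1 paint(1,0,W):
GGGGGGG
WGGGGGG
GGGGGGG
GGGGGGG
GGGGGGG
GGGGGGG
GGGGGGG
WBBBBGG
GBBBBGG
After op 2 paint(6,0,W):
GGGGGGG
WGGGGGG
GGGGGGG
GGGGGGG
GGGGGGG
GGGGGGG
WGGGGGG
WBBBBGG
GBBBBGG
After op 3 paint(0,3,G):
GGGGGGG
WGGGGGG
GGGGGGG
GGGGGGG
GGGGGGG
GGGGGGG
WGGGGGG
WBBBBGG
GBBBBGG
After op 4 fill(1,2,K) [51 cells changed]:
KKKKKKK
WKKKKKK
KKKKKKK
KKKKKKK
KKKKKKK
KKKKKKK
WKKKKKK
WBBBBKK
GBBBBKK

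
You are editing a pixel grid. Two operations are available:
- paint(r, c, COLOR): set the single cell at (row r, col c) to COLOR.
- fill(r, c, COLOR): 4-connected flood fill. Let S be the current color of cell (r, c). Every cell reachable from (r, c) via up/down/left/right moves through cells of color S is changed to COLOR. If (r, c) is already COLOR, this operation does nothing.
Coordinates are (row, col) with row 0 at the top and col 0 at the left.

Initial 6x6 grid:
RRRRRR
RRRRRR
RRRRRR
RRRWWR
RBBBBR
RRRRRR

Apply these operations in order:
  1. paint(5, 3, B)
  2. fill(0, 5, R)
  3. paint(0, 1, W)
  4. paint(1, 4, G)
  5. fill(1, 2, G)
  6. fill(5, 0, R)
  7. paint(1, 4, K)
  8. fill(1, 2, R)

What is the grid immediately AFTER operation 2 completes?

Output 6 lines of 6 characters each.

After op 1 paint(5,3,B):
RRRRRR
RRRRRR
RRRRRR
RRRWWR
RBBBBR
RRRBRR
After op 2 fill(0,5,R) [0 cells changed]:
RRRRRR
RRRRRR
RRRRRR
RRRWWR
RBBBBR
RRRBRR

Answer: RRRRRR
RRRRRR
RRRRRR
RRRWWR
RBBBBR
RRRBRR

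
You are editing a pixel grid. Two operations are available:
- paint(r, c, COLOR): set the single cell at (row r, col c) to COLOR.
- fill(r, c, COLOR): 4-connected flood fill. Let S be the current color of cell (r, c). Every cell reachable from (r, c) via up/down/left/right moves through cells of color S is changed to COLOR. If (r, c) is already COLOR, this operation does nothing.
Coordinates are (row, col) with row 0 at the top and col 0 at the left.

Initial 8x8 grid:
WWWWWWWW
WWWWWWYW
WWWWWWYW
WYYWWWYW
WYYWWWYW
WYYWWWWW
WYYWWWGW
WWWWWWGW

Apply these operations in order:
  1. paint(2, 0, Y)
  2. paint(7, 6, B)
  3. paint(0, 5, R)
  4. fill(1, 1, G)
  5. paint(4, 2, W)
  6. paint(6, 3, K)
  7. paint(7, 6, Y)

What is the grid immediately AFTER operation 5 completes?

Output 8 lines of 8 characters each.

After op 1 paint(2,0,Y):
WWWWWWWW
WWWWWWYW
YWWWWWYW
WYYWWWYW
WYYWWWYW
WYYWWWWW
WYYWWWGW
WWWWWWGW
After op 2 paint(7,6,B):
WWWWWWWW
WWWWWWYW
YWWWWWYW
WYYWWWYW
WYYWWWYW
WYYWWWWW
WYYWWWGW
WWWWWWBW
After op 3 paint(0,5,R):
WWWWWRWW
WWWWWWYW
YWWWWWYW
WYYWWWYW
WYYWWWYW
WYYWWWWW
WYYWWWGW
WWWWWWBW
After op 4 fill(1,1,G) [48 cells changed]:
GGGGGRGG
GGGGGGYG
YGGGGGYG
GYYGGGYG
GYYGGGYG
GYYGGGGG
GYYGGGGG
GGGGGGBG
After op 5 paint(4,2,W):
GGGGGRGG
GGGGGGYG
YGGGGGYG
GYYGGGYG
GYWGGGYG
GYYGGGGG
GYYGGGGG
GGGGGGBG

Answer: GGGGGRGG
GGGGGGYG
YGGGGGYG
GYYGGGYG
GYWGGGYG
GYYGGGGG
GYYGGGGG
GGGGGGBG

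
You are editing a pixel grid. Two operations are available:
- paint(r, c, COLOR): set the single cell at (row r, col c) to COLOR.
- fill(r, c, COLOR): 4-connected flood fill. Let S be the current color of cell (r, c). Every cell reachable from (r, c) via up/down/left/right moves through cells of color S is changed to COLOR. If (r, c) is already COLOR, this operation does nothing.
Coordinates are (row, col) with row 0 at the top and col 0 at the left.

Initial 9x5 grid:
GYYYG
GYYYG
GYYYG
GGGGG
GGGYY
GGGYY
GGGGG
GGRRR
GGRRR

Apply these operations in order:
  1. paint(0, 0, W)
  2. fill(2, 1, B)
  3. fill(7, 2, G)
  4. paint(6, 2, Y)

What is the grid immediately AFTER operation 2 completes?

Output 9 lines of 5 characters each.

Answer: WBBBG
GBBBG
GBBBG
GGGGG
GGGYY
GGGYY
GGGGG
GGRRR
GGRRR

Derivation:
After op 1 paint(0,0,W):
WYYYG
GYYYG
GYYYG
GGGGG
GGGYY
GGGYY
GGGGG
GGRRR
GGRRR
After op 2 fill(2,1,B) [9 cells changed]:
WBBBG
GBBBG
GBBBG
GGGGG
GGGYY
GGGYY
GGGGG
GGRRR
GGRRR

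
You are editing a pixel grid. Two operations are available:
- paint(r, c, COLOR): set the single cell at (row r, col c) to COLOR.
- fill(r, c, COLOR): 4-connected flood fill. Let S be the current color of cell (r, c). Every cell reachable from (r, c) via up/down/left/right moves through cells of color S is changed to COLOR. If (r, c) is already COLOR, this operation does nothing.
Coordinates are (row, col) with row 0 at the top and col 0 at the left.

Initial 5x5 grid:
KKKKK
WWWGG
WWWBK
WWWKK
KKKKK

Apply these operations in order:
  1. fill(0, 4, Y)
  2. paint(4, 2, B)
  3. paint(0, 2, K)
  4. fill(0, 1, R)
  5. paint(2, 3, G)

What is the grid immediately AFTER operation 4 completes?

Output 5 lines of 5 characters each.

After op 1 fill(0,4,Y) [5 cells changed]:
YYYYY
WWWGG
WWWBK
WWWKK
KKKKK
After op 2 paint(4,2,B):
YYYYY
WWWGG
WWWBK
WWWKK
KKBKK
After op 3 paint(0,2,K):
YYKYY
WWWGG
WWWBK
WWWKK
KKBKK
After op 4 fill(0,1,R) [2 cells changed]:
RRKYY
WWWGG
WWWBK
WWWKK
KKBKK

Answer: RRKYY
WWWGG
WWWBK
WWWKK
KKBKK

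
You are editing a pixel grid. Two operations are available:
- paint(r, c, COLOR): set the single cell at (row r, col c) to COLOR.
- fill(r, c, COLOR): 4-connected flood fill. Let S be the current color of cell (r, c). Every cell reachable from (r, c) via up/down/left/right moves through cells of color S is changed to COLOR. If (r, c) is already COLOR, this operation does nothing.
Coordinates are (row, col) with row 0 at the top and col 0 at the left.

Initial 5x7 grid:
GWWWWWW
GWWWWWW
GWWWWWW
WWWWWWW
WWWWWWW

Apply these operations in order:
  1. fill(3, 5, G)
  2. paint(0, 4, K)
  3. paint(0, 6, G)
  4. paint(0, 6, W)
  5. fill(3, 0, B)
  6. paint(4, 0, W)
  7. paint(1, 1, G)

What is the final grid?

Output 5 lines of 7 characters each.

After op 1 fill(3,5,G) [32 cells changed]:
GGGGGGG
GGGGGGG
GGGGGGG
GGGGGGG
GGGGGGG
After op 2 paint(0,4,K):
GGGGKGG
GGGGGGG
GGGGGGG
GGGGGGG
GGGGGGG
After op 3 paint(0,6,G):
GGGGKGG
GGGGGGG
GGGGGGG
GGGGGGG
GGGGGGG
After op 4 paint(0,6,W):
GGGGKGW
GGGGGGG
GGGGGGG
GGGGGGG
GGGGGGG
After op 5 fill(3,0,B) [33 cells changed]:
BBBBKBW
BBBBBBB
BBBBBBB
BBBBBBB
BBBBBBB
After op 6 paint(4,0,W):
BBBBKBW
BBBBBBB
BBBBBBB
BBBBBBB
WBBBBBB
After op 7 paint(1,1,G):
BBBBKBW
BGBBBBB
BBBBBBB
BBBBBBB
WBBBBBB

Answer: BBBBKBW
BGBBBBB
BBBBBBB
BBBBBBB
WBBBBBB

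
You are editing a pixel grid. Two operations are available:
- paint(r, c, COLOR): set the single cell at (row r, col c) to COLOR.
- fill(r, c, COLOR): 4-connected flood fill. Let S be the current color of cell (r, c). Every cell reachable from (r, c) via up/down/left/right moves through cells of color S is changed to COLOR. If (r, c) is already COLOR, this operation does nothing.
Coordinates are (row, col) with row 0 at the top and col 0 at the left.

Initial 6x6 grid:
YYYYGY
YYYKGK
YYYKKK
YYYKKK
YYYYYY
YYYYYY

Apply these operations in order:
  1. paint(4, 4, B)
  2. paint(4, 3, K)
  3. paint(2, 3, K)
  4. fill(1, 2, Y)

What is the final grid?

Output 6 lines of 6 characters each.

After op 1 paint(4,4,B):
YYYYGY
YYYKGK
YYYKKK
YYYKKK
YYYYBY
YYYYYY
After op 2 paint(4,3,K):
YYYYGY
YYYKGK
YYYKKK
YYYKKK
YYYKBY
YYYYYY
After op 3 paint(2,3,K):
YYYYGY
YYYKGK
YYYKKK
YYYKKK
YYYKBY
YYYYYY
After op 4 fill(1,2,Y) [0 cells changed]:
YYYYGY
YYYKGK
YYYKKK
YYYKKK
YYYKBY
YYYYYY

Answer: YYYYGY
YYYKGK
YYYKKK
YYYKKK
YYYKBY
YYYYYY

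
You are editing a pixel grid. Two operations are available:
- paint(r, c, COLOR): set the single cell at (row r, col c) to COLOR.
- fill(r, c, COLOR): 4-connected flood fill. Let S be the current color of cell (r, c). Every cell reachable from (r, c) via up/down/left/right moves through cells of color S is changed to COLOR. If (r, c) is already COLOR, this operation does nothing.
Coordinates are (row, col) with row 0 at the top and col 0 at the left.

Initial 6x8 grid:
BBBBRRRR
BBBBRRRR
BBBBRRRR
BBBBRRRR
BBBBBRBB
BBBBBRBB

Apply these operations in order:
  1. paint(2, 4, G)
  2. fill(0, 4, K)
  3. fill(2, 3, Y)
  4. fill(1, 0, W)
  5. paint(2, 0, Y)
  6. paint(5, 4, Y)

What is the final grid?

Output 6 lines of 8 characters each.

Answer: WWWWKKKK
WWWWKKKK
YWWWGKKK
WWWWKKKK
WWWWWKBB
WWWWYKBB

Derivation:
After op 1 paint(2,4,G):
BBBBRRRR
BBBBRRRR
BBBBGRRR
BBBBRRRR
BBBBBRBB
BBBBBRBB
After op 2 fill(0,4,K) [17 cells changed]:
BBBBKKKK
BBBBKKKK
BBBBGKKK
BBBBKKKK
BBBBBKBB
BBBBBKBB
After op 3 fill(2,3,Y) [26 cells changed]:
YYYYKKKK
YYYYKKKK
YYYYGKKK
YYYYKKKK
YYYYYKBB
YYYYYKBB
After op 4 fill(1,0,W) [26 cells changed]:
WWWWKKKK
WWWWKKKK
WWWWGKKK
WWWWKKKK
WWWWWKBB
WWWWWKBB
After op 5 paint(2,0,Y):
WWWWKKKK
WWWWKKKK
YWWWGKKK
WWWWKKKK
WWWWWKBB
WWWWWKBB
After op 6 paint(5,4,Y):
WWWWKKKK
WWWWKKKK
YWWWGKKK
WWWWKKKK
WWWWWKBB
WWWWYKBB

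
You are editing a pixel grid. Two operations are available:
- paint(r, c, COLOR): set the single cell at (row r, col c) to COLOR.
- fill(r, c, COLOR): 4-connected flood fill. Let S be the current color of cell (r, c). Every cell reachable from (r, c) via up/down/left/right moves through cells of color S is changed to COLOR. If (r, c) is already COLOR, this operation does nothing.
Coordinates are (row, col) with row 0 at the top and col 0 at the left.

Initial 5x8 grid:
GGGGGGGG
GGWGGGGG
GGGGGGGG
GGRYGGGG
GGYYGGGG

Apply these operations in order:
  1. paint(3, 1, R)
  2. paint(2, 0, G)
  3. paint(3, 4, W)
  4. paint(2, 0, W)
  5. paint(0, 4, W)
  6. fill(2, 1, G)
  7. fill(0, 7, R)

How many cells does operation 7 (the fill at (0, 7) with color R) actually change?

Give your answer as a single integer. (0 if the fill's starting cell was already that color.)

Answer: 28

Derivation:
After op 1 paint(3,1,R):
GGGGGGGG
GGWGGGGG
GGGGGGGG
GRRYGGGG
GGYYGGGG
After op 2 paint(2,0,G):
GGGGGGGG
GGWGGGGG
GGGGGGGG
GRRYGGGG
GGYYGGGG
After op 3 paint(3,4,W):
GGGGGGGG
GGWGGGGG
GGGGGGGG
GRRYWGGG
GGYYGGGG
After op 4 paint(2,0,W):
GGGGGGGG
GGWGGGGG
WGGGGGGG
GRRYWGGG
GGYYGGGG
After op 5 paint(0,4,W):
GGGGWGGG
GGWGGGGG
WGGGGGGG
GRRYWGGG
GGYYGGGG
After op 6 fill(2,1,G) [0 cells changed]:
GGGGWGGG
GGWGGGGG
WGGGGGGG
GRRYWGGG
GGYYGGGG
After op 7 fill(0,7,R) [28 cells changed]:
RRRRWRRR
RRWRRRRR
WRRRRRRR
GRRYWRRR
GGYYRRRR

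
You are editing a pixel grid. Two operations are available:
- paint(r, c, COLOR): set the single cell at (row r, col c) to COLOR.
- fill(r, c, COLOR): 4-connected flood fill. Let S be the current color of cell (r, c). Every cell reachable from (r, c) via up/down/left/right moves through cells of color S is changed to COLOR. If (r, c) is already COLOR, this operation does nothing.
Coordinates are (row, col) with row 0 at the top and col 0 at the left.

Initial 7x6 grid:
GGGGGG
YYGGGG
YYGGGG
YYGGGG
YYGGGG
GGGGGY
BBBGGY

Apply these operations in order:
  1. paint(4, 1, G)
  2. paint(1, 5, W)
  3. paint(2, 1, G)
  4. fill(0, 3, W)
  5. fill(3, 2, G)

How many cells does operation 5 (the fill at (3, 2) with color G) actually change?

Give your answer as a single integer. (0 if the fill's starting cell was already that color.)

Answer: 31

Derivation:
After op 1 paint(4,1,G):
GGGGGG
YYGGGG
YYGGGG
YYGGGG
YGGGGG
GGGGGY
BBBGGY
After op 2 paint(1,5,W):
GGGGGG
YYGGGW
YYGGGG
YYGGGG
YGGGGG
GGGGGY
BBBGGY
After op 3 paint(2,1,G):
GGGGGG
YYGGGW
YGGGGG
YYGGGG
YGGGGG
GGGGGY
BBBGGY
After op 4 fill(0,3,W) [30 cells changed]:
WWWWWW
YYWWWW
YWWWWW
YYWWWW
YWWWWW
WWWWWY
BBBWWY
After op 5 fill(3,2,G) [31 cells changed]:
GGGGGG
YYGGGG
YGGGGG
YYGGGG
YGGGGG
GGGGGY
BBBGGY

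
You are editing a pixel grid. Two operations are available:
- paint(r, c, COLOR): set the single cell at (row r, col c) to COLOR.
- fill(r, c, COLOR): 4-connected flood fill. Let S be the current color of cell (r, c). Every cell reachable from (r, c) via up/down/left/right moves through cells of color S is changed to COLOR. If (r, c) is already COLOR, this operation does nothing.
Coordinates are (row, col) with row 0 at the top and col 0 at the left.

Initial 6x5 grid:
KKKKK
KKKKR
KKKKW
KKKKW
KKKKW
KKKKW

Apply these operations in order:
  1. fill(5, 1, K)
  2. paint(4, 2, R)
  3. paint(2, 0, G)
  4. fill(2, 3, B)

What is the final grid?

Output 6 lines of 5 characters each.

After op 1 fill(5,1,K) [0 cells changed]:
KKKKK
KKKKR
KKKKW
KKKKW
KKKKW
KKKKW
After op 2 paint(4,2,R):
KKKKK
KKKKR
KKKKW
KKKKW
KKRKW
KKKKW
After op 3 paint(2,0,G):
KKKKK
KKKKR
GKKKW
KKKKW
KKRKW
KKKKW
After op 4 fill(2,3,B) [23 cells changed]:
BBBBB
BBBBR
GBBBW
BBBBW
BBRBW
BBBBW

Answer: BBBBB
BBBBR
GBBBW
BBBBW
BBRBW
BBBBW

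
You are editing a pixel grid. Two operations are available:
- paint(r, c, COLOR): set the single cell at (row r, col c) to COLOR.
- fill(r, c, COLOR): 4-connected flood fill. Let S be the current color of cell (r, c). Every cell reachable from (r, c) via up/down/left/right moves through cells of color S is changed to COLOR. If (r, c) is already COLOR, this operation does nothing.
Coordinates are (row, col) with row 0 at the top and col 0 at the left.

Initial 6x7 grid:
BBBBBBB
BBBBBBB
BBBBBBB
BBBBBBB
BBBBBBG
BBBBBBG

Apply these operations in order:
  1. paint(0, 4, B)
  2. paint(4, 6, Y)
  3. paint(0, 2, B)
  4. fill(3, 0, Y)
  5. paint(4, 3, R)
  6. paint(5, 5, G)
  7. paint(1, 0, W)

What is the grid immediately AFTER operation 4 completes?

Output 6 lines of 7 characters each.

Answer: YYYYYYY
YYYYYYY
YYYYYYY
YYYYYYY
YYYYYYY
YYYYYYG

Derivation:
After op 1 paint(0,4,B):
BBBBBBB
BBBBBBB
BBBBBBB
BBBBBBB
BBBBBBG
BBBBBBG
After op 2 paint(4,6,Y):
BBBBBBB
BBBBBBB
BBBBBBB
BBBBBBB
BBBBBBY
BBBBBBG
After op 3 paint(0,2,B):
BBBBBBB
BBBBBBB
BBBBBBB
BBBBBBB
BBBBBBY
BBBBBBG
After op 4 fill(3,0,Y) [40 cells changed]:
YYYYYYY
YYYYYYY
YYYYYYY
YYYYYYY
YYYYYYY
YYYYYYG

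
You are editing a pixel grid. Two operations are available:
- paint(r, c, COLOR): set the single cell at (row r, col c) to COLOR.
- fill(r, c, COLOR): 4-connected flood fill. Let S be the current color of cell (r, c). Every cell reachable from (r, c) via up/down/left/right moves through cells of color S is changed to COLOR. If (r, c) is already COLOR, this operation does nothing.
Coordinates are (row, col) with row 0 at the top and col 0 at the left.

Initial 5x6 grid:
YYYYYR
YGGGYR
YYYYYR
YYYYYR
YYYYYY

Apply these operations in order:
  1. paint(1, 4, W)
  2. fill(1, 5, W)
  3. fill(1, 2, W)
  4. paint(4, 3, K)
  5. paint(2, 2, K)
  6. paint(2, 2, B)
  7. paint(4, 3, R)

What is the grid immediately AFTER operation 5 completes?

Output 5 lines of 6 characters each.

After op 1 paint(1,4,W):
YYYYYR
YGGGWR
YYYYYR
YYYYYR
YYYYYY
After op 2 fill(1,5,W) [4 cells changed]:
YYYYYW
YGGGWW
YYYYYW
YYYYYW
YYYYYY
After op 3 fill(1,2,W) [3 cells changed]:
YYYYYW
YWWWWW
YYYYYW
YYYYYW
YYYYYY
After op 4 paint(4,3,K):
YYYYYW
YWWWWW
YYYYYW
YYYYYW
YYYKYY
After op 5 paint(2,2,K):
YYYYYW
YWWWWW
YYKYYW
YYYYYW
YYYKYY

Answer: YYYYYW
YWWWWW
YYKYYW
YYYYYW
YYYKYY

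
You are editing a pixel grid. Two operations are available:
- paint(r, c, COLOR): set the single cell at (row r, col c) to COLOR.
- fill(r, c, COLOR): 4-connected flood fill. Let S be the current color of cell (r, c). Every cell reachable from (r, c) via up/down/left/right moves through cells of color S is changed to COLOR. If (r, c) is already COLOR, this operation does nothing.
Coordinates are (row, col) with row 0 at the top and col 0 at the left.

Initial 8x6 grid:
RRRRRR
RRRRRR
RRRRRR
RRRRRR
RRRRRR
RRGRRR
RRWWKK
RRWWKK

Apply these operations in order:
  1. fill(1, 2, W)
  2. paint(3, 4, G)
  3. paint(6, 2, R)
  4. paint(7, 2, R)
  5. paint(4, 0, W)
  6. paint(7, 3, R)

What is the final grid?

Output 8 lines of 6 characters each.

Answer: WWWWWW
WWWWWW
WWWWWW
WWWWGW
WWWWWW
WWGWWW
WWRWKK
WWRRKK

Derivation:
After op 1 fill(1,2,W) [39 cells changed]:
WWWWWW
WWWWWW
WWWWWW
WWWWWW
WWWWWW
WWGWWW
WWWWKK
WWWWKK
After op 2 paint(3,4,G):
WWWWWW
WWWWWW
WWWWWW
WWWWGW
WWWWWW
WWGWWW
WWWWKK
WWWWKK
After op 3 paint(6,2,R):
WWWWWW
WWWWWW
WWWWWW
WWWWGW
WWWWWW
WWGWWW
WWRWKK
WWWWKK
After op 4 paint(7,2,R):
WWWWWW
WWWWWW
WWWWWW
WWWWGW
WWWWWW
WWGWWW
WWRWKK
WWRWKK
After op 5 paint(4,0,W):
WWWWWW
WWWWWW
WWWWWW
WWWWGW
WWWWWW
WWGWWW
WWRWKK
WWRWKK
After op 6 paint(7,3,R):
WWWWWW
WWWWWW
WWWWWW
WWWWGW
WWWWWW
WWGWWW
WWRWKK
WWRRKK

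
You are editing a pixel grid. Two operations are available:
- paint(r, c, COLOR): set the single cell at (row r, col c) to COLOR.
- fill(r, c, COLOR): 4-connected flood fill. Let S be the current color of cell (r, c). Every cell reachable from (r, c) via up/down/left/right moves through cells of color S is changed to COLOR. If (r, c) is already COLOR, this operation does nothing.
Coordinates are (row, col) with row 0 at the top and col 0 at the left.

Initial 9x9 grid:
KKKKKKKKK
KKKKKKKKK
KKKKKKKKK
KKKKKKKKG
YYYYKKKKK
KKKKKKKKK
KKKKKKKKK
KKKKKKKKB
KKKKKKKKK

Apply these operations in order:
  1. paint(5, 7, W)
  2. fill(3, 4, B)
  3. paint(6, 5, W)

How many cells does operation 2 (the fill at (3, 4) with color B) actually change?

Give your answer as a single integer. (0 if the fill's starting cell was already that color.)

After op 1 paint(5,7,W):
KKKKKKKKK
KKKKKKKKK
KKKKKKKKK
KKKKKKKKG
YYYYKKKKK
KKKKKKKWK
KKKKKKKKK
KKKKKKKKB
KKKKKKKKK
After op 2 fill(3,4,B) [74 cells changed]:
BBBBBBBBB
BBBBBBBBB
BBBBBBBBB
BBBBBBBBG
YYYYBBBBB
BBBBBBBWB
BBBBBBBBB
BBBBBBBBB
BBBBBBBBB

Answer: 74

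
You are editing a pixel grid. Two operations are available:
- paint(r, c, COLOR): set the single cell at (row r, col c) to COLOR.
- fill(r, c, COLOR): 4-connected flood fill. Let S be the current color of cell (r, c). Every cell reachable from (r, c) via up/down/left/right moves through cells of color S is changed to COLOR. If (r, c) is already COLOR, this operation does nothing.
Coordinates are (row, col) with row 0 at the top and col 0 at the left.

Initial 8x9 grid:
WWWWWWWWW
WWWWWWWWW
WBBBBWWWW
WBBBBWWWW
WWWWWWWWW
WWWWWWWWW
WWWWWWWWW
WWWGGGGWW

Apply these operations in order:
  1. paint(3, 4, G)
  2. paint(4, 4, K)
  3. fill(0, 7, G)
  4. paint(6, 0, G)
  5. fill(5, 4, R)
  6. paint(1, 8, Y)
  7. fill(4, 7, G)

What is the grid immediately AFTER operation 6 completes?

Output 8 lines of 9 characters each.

Answer: RRRRRRRRR
RRRRRRRRY
RBBBBRRRR
RBBBRRRRR
RRRRKRRRR
RRRRRRRRR
RRRRRRRRR
RRRRRRRRR

Derivation:
After op 1 paint(3,4,G):
WWWWWWWWW
WWWWWWWWW
WBBBBWWWW
WBBBGWWWW
WWWWWWWWW
WWWWWWWWW
WWWWWWWWW
WWWGGGGWW
After op 2 paint(4,4,K):
WWWWWWWWW
WWWWWWWWW
WBBBBWWWW
WBBBGWWWW
WWWWKWWWW
WWWWWWWWW
WWWWWWWWW
WWWGGGGWW
After op 3 fill(0,7,G) [59 cells changed]:
GGGGGGGGG
GGGGGGGGG
GBBBBGGGG
GBBBGGGGG
GGGGKGGGG
GGGGGGGGG
GGGGGGGGG
GGGGGGGGG
After op 4 paint(6,0,G):
GGGGGGGGG
GGGGGGGGG
GBBBBGGGG
GBBBGGGGG
GGGGKGGGG
GGGGGGGGG
GGGGGGGGG
GGGGGGGGG
After op 5 fill(5,4,R) [64 cells changed]:
RRRRRRRRR
RRRRRRRRR
RBBBBRRRR
RBBBRRRRR
RRRRKRRRR
RRRRRRRRR
RRRRRRRRR
RRRRRRRRR
After op 6 paint(1,8,Y):
RRRRRRRRR
RRRRRRRRY
RBBBBRRRR
RBBBRRRRR
RRRRKRRRR
RRRRRRRRR
RRRRRRRRR
RRRRRRRRR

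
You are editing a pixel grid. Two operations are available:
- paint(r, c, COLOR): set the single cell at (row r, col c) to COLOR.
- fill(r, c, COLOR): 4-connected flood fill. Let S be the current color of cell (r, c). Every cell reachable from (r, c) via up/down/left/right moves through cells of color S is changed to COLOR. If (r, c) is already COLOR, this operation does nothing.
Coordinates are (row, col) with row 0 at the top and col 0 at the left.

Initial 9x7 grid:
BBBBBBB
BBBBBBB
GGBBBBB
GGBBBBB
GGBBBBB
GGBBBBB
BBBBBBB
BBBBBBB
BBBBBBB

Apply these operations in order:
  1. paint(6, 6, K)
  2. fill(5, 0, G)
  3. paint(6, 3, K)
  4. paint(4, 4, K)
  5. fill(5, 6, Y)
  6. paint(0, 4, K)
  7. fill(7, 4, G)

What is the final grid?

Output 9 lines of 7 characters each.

After op 1 paint(6,6,K):
BBBBBBB
BBBBBBB
GGBBBBB
GGBBBBB
GGBBBBB
GGBBBBB
BBBBBBK
BBBBBBB
BBBBBBB
After op 2 fill(5,0,G) [0 cells changed]:
BBBBBBB
BBBBBBB
GGBBBBB
GGBBBBB
GGBBBBB
GGBBBBB
BBBBBBK
BBBBBBB
BBBBBBB
After op 3 paint(6,3,K):
BBBBBBB
BBBBBBB
GGBBBBB
GGBBBBB
GGBBBBB
GGBBBBB
BBBKBBK
BBBBBBB
BBBBBBB
After op 4 paint(4,4,K):
BBBBBBB
BBBBBBB
GGBBBBB
GGBBBBB
GGBBKBB
GGBBBBB
BBBKBBK
BBBBBBB
BBBBBBB
After op 5 fill(5,6,Y) [52 cells changed]:
YYYYYYY
YYYYYYY
GGYYYYY
GGYYYYY
GGYYKYY
GGYYYYY
YYYKYYK
YYYYYYY
YYYYYYY
After op 6 paint(0,4,K):
YYYYKYY
YYYYYYY
GGYYYYY
GGYYYYY
GGYYKYY
GGYYYYY
YYYKYYK
YYYYYYY
YYYYYYY
After op 7 fill(7,4,G) [51 cells changed]:
GGGGKGG
GGGGGGG
GGGGGGG
GGGGGGG
GGGGKGG
GGGGGGG
GGGKGGK
GGGGGGG
GGGGGGG

Answer: GGGGKGG
GGGGGGG
GGGGGGG
GGGGGGG
GGGGKGG
GGGGGGG
GGGKGGK
GGGGGGG
GGGGGGG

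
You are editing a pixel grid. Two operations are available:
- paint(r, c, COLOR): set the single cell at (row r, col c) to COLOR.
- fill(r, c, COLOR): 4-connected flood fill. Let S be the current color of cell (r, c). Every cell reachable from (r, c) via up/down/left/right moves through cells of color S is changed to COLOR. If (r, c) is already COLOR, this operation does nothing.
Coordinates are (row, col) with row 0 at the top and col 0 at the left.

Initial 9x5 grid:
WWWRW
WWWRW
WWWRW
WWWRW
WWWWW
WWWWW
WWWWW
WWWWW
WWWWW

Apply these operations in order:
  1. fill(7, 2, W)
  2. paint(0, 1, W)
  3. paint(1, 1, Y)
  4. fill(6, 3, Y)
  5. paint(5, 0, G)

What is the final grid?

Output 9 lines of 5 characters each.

After op 1 fill(7,2,W) [0 cells changed]:
WWWRW
WWWRW
WWWRW
WWWRW
WWWWW
WWWWW
WWWWW
WWWWW
WWWWW
After op 2 paint(0,1,W):
WWWRW
WWWRW
WWWRW
WWWRW
WWWWW
WWWWW
WWWWW
WWWWW
WWWWW
After op 3 paint(1,1,Y):
WWWRW
WYWRW
WWWRW
WWWRW
WWWWW
WWWWW
WWWWW
WWWWW
WWWWW
After op 4 fill(6,3,Y) [40 cells changed]:
YYYRY
YYYRY
YYYRY
YYYRY
YYYYY
YYYYY
YYYYY
YYYYY
YYYYY
After op 5 paint(5,0,G):
YYYRY
YYYRY
YYYRY
YYYRY
YYYYY
GYYYY
YYYYY
YYYYY
YYYYY

Answer: YYYRY
YYYRY
YYYRY
YYYRY
YYYYY
GYYYY
YYYYY
YYYYY
YYYYY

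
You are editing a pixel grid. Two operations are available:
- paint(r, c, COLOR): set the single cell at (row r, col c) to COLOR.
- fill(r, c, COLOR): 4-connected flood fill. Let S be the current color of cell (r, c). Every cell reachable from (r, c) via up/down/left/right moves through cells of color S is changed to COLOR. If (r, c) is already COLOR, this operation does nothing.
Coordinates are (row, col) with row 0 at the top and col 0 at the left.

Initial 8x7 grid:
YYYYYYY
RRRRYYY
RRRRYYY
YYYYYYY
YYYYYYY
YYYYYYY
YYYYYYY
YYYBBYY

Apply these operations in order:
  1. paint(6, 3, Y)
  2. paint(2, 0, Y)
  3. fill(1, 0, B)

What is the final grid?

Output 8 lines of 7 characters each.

After op 1 paint(6,3,Y):
YYYYYYY
RRRRYYY
RRRRYYY
YYYYYYY
YYYYYYY
YYYYYYY
YYYYYYY
YYYBBYY
After op 2 paint(2,0,Y):
YYYYYYY
RRRRYYY
YRRRYYY
YYYYYYY
YYYYYYY
YYYYYYY
YYYYYYY
YYYBBYY
After op 3 fill(1,0,B) [7 cells changed]:
YYYYYYY
BBBBYYY
YBBBYYY
YYYYYYY
YYYYYYY
YYYYYYY
YYYYYYY
YYYBBYY

Answer: YYYYYYY
BBBBYYY
YBBBYYY
YYYYYYY
YYYYYYY
YYYYYYY
YYYYYYY
YYYBBYY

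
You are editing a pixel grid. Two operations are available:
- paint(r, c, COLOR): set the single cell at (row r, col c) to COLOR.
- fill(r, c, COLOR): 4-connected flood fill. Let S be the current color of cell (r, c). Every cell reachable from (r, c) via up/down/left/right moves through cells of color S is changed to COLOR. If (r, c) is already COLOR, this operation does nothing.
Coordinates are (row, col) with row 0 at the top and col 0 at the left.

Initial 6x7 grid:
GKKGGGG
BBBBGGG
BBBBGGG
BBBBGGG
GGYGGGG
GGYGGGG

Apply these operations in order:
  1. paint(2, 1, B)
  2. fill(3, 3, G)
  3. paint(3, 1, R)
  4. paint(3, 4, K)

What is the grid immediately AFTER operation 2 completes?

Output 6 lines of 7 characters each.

After op 1 paint(2,1,B):
GKKGGGG
BBBBGGG
BBBBGGG
BBBBGGG
GGYGGGG
GGYGGGG
After op 2 fill(3,3,G) [12 cells changed]:
GKKGGGG
GGGGGGG
GGGGGGG
GGGGGGG
GGYGGGG
GGYGGGG

Answer: GKKGGGG
GGGGGGG
GGGGGGG
GGGGGGG
GGYGGGG
GGYGGGG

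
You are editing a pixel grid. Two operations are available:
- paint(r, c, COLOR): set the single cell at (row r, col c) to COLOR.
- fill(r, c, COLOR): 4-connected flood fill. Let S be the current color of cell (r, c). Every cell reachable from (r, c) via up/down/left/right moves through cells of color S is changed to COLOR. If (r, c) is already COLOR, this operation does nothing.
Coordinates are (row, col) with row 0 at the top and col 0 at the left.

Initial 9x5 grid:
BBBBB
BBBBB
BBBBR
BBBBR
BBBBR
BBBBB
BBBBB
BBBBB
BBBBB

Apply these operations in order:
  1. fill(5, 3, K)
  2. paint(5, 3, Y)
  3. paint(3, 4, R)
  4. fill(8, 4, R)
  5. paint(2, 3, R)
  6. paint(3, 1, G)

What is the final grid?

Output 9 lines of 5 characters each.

Answer: RRRRR
RRRRR
RRRRR
RGRRR
RRRRR
RRRYR
RRRRR
RRRRR
RRRRR

Derivation:
After op 1 fill(5,3,K) [42 cells changed]:
KKKKK
KKKKK
KKKKR
KKKKR
KKKKR
KKKKK
KKKKK
KKKKK
KKKKK
After op 2 paint(5,3,Y):
KKKKK
KKKKK
KKKKR
KKKKR
KKKKR
KKKYK
KKKKK
KKKKK
KKKKK
After op 3 paint(3,4,R):
KKKKK
KKKKK
KKKKR
KKKKR
KKKKR
KKKYK
KKKKK
KKKKK
KKKKK
After op 4 fill(8,4,R) [41 cells changed]:
RRRRR
RRRRR
RRRRR
RRRRR
RRRRR
RRRYR
RRRRR
RRRRR
RRRRR
After op 5 paint(2,3,R):
RRRRR
RRRRR
RRRRR
RRRRR
RRRRR
RRRYR
RRRRR
RRRRR
RRRRR
After op 6 paint(3,1,G):
RRRRR
RRRRR
RRRRR
RGRRR
RRRRR
RRRYR
RRRRR
RRRRR
RRRRR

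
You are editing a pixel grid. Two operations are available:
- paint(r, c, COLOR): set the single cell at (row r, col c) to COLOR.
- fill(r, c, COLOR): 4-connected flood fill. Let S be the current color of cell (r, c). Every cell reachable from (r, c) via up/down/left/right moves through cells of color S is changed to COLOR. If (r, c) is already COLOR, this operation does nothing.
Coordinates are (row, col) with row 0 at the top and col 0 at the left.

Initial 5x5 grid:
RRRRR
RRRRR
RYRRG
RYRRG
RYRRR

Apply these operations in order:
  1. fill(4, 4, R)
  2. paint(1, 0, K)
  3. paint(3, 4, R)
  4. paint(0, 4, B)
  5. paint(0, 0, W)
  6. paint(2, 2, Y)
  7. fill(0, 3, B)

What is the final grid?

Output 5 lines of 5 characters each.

Answer: WBBBB
KBBBB
RYYBG
RYBBB
RYBBB

Derivation:
After op 1 fill(4,4,R) [0 cells changed]:
RRRRR
RRRRR
RYRRG
RYRRG
RYRRR
After op 2 paint(1,0,K):
RRRRR
KRRRR
RYRRG
RYRRG
RYRRR
After op 3 paint(3,4,R):
RRRRR
KRRRR
RYRRG
RYRRR
RYRRR
After op 4 paint(0,4,B):
RRRRB
KRRRR
RYRRG
RYRRR
RYRRR
After op 5 paint(0,0,W):
WRRRB
KRRRR
RYRRG
RYRRR
RYRRR
After op 6 paint(2,2,Y):
WRRRB
KRRRR
RYYRG
RYRRR
RYRRR
After op 7 fill(0,3,B) [14 cells changed]:
WBBBB
KBBBB
RYYBG
RYBBB
RYBBB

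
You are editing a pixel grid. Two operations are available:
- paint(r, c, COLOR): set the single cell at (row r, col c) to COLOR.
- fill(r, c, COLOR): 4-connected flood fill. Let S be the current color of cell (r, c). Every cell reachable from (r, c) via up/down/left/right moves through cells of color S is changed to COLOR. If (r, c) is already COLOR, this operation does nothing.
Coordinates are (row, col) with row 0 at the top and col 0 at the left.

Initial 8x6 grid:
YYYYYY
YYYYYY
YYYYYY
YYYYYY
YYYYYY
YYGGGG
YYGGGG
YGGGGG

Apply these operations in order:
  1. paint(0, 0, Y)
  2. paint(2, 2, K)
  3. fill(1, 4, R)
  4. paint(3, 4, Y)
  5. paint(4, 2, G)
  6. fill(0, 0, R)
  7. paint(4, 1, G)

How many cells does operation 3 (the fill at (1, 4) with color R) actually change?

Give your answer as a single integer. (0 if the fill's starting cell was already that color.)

Answer: 34

Derivation:
After op 1 paint(0,0,Y):
YYYYYY
YYYYYY
YYYYYY
YYYYYY
YYYYYY
YYGGGG
YYGGGG
YGGGGG
After op 2 paint(2,2,K):
YYYYYY
YYYYYY
YYKYYY
YYYYYY
YYYYYY
YYGGGG
YYGGGG
YGGGGG
After op 3 fill(1,4,R) [34 cells changed]:
RRRRRR
RRRRRR
RRKRRR
RRRRRR
RRRRRR
RRGGGG
RRGGGG
RGGGGG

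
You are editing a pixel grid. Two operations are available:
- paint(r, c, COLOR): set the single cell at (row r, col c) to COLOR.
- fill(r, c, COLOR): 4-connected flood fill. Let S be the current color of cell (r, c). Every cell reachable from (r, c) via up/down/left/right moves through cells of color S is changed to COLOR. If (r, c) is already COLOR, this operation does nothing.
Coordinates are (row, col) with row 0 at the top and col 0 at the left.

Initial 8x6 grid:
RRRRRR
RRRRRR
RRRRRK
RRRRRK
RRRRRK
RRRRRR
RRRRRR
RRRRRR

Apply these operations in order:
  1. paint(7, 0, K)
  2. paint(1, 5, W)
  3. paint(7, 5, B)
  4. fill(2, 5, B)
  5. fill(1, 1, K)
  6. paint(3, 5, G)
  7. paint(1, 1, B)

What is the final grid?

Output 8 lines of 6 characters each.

After op 1 paint(7,0,K):
RRRRRR
RRRRRR
RRRRRK
RRRRRK
RRRRRK
RRRRRR
RRRRRR
KRRRRR
After op 2 paint(1,5,W):
RRRRRR
RRRRRW
RRRRRK
RRRRRK
RRRRRK
RRRRRR
RRRRRR
KRRRRR
After op 3 paint(7,5,B):
RRRRRR
RRRRRW
RRRRRK
RRRRRK
RRRRRK
RRRRRR
RRRRRR
KRRRRB
After op 4 fill(2,5,B) [3 cells changed]:
RRRRRR
RRRRRW
RRRRRB
RRRRRB
RRRRRB
RRRRRR
RRRRRR
KRRRRB
After op 5 fill(1,1,K) [42 cells changed]:
KKKKKK
KKKKKW
KKKKKB
KKKKKB
KKKKKB
KKKKKK
KKKKKK
KKKKKB
After op 6 paint(3,5,G):
KKKKKK
KKKKKW
KKKKKB
KKKKKG
KKKKKB
KKKKKK
KKKKKK
KKKKKB
After op 7 paint(1,1,B):
KKKKKK
KBKKKW
KKKKKB
KKKKKG
KKKKKB
KKKKKK
KKKKKK
KKKKKB

Answer: KKKKKK
KBKKKW
KKKKKB
KKKKKG
KKKKKB
KKKKKK
KKKKKK
KKKKKB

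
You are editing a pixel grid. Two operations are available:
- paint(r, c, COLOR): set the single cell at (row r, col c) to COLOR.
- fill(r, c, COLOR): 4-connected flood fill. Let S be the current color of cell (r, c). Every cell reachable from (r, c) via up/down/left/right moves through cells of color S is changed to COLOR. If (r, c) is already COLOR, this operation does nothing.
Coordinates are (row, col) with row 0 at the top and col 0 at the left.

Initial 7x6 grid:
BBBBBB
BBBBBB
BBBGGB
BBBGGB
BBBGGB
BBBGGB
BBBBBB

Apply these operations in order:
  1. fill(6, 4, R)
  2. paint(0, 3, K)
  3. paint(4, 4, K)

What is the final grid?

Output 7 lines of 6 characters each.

Answer: RRRKRR
RRRRRR
RRRGGR
RRRGGR
RRRGKR
RRRGGR
RRRRRR

Derivation:
After op 1 fill(6,4,R) [34 cells changed]:
RRRRRR
RRRRRR
RRRGGR
RRRGGR
RRRGGR
RRRGGR
RRRRRR
After op 2 paint(0,3,K):
RRRKRR
RRRRRR
RRRGGR
RRRGGR
RRRGGR
RRRGGR
RRRRRR
After op 3 paint(4,4,K):
RRRKRR
RRRRRR
RRRGGR
RRRGGR
RRRGKR
RRRGGR
RRRRRR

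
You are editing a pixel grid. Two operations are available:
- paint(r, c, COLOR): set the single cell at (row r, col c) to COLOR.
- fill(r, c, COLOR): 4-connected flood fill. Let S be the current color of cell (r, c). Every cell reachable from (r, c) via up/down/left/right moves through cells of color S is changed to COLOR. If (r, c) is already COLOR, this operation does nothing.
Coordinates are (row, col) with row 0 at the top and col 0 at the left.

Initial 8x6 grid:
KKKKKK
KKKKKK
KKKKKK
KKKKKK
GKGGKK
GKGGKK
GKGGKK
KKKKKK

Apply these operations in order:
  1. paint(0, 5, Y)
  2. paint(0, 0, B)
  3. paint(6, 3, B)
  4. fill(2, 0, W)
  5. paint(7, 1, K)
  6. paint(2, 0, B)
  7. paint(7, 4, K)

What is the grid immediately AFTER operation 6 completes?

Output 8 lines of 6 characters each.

After op 1 paint(0,5,Y):
KKKKKY
KKKKKK
KKKKKK
KKKKKK
GKGGKK
GKGGKK
GKGGKK
KKKKKK
After op 2 paint(0,0,B):
BKKKKY
KKKKKK
KKKKKK
KKKKKK
GKGGKK
GKGGKK
GKGGKK
KKKKKK
After op 3 paint(6,3,B):
BKKKKY
KKKKKK
KKKKKK
KKKKKK
GKGGKK
GKGGKK
GKGBKK
KKKKKK
After op 4 fill(2,0,W) [37 cells changed]:
BWWWWY
WWWWWW
WWWWWW
WWWWWW
GWGGWW
GWGGWW
GWGBWW
WWWWWW
After op 5 paint(7,1,K):
BWWWWY
WWWWWW
WWWWWW
WWWWWW
GWGGWW
GWGGWW
GWGBWW
WKWWWW
After op 6 paint(2,0,B):
BWWWWY
WWWWWW
BWWWWW
WWWWWW
GWGGWW
GWGGWW
GWGBWW
WKWWWW

Answer: BWWWWY
WWWWWW
BWWWWW
WWWWWW
GWGGWW
GWGGWW
GWGBWW
WKWWWW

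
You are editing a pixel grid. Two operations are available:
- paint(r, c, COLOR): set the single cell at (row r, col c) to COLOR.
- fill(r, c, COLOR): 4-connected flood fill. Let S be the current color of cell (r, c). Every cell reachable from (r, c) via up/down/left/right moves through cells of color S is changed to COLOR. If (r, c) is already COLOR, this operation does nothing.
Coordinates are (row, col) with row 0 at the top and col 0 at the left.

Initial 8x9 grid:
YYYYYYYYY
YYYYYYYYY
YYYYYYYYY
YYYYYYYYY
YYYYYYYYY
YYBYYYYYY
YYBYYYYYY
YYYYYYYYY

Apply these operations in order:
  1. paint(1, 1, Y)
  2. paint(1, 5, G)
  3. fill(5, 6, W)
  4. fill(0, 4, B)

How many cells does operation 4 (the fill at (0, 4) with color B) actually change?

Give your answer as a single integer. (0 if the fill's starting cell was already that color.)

After op 1 paint(1,1,Y):
YYYYYYYYY
YYYYYYYYY
YYYYYYYYY
YYYYYYYYY
YYYYYYYYY
YYBYYYYYY
YYBYYYYYY
YYYYYYYYY
After op 2 paint(1,5,G):
YYYYYYYYY
YYYYYGYYY
YYYYYYYYY
YYYYYYYYY
YYYYYYYYY
YYBYYYYYY
YYBYYYYYY
YYYYYYYYY
After op 3 fill(5,6,W) [69 cells changed]:
WWWWWWWWW
WWWWWGWWW
WWWWWWWWW
WWWWWWWWW
WWWWWWWWW
WWBWWWWWW
WWBWWWWWW
WWWWWWWWW
After op 4 fill(0,4,B) [69 cells changed]:
BBBBBBBBB
BBBBBGBBB
BBBBBBBBB
BBBBBBBBB
BBBBBBBBB
BBBBBBBBB
BBBBBBBBB
BBBBBBBBB

Answer: 69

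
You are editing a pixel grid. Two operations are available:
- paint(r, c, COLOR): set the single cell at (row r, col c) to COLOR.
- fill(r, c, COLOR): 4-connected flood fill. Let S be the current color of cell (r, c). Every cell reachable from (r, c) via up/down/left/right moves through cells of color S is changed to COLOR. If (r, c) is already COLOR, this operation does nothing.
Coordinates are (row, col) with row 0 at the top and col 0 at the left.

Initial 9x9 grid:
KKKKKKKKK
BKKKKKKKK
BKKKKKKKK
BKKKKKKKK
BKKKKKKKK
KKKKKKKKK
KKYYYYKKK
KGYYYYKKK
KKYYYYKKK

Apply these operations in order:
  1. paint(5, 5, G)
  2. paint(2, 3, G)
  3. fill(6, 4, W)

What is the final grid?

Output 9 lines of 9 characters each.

After op 1 paint(5,5,G):
KKKKKKKKK
BKKKKKKKK
BKKKKKKKK
BKKKKKKKK
BKKKKKKKK
KKKKKGKKK
KKYYYYKKK
KGYYYYKKK
KKYYYYKKK
After op 2 paint(2,3,G):
KKKKKKKKK
BKKKKKKKK
BKKGKKKKK
BKKKKKKKK
BKKKKKKKK
KKKKKGKKK
KKYYYYKKK
KGYYYYKKK
KKYYYYKKK
After op 3 fill(6,4,W) [12 cells changed]:
KKKKKKKKK
BKKKKKKKK
BKKGKKKKK
BKKKKKKKK
BKKKKKKKK
KKKKKGKKK
KKWWWWKKK
KGWWWWKKK
KKWWWWKKK

Answer: KKKKKKKKK
BKKKKKKKK
BKKGKKKKK
BKKKKKKKK
BKKKKKKKK
KKKKKGKKK
KKWWWWKKK
KGWWWWKKK
KKWWWWKKK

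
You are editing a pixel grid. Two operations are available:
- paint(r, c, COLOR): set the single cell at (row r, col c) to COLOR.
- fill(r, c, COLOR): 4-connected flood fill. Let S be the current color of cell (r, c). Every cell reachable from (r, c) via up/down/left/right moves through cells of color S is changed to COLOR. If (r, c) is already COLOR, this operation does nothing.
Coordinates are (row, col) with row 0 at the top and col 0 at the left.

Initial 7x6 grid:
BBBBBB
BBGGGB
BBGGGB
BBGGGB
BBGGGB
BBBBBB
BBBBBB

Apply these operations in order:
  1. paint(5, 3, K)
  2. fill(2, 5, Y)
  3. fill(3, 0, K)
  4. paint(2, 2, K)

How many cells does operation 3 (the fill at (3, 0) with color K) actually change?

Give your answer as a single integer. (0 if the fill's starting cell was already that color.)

After op 1 paint(5,3,K):
BBBBBB
BBGGGB
BBGGGB
BBGGGB
BBGGGB
BBBKBB
BBBBBB
After op 2 fill(2,5,Y) [29 cells changed]:
YYYYYY
YYGGGY
YYGGGY
YYGGGY
YYGGGY
YYYKYY
YYYYYY
After op 3 fill(3,0,K) [29 cells changed]:
KKKKKK
KKGGGK
KKGGGK
KKGGGK
KKGGGK
KKKKKK
KKKKKK

Answer: 29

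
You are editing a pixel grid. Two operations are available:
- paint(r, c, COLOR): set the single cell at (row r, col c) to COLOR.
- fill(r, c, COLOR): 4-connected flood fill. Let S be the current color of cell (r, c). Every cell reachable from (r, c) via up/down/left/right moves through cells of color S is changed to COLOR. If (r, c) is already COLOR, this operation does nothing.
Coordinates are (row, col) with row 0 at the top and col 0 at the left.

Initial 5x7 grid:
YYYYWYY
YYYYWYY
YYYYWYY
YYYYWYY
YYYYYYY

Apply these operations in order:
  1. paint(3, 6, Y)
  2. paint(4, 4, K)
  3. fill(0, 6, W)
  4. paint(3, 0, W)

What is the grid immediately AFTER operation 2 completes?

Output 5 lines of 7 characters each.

After op 1 paint(3,6,Y):
YYYYWYY
YYYYWYY
YYYYWYY
YYYYWYY
YYYYYYY
After op 2 paint(4,4,K):
YYYYWYY
YYYYWYY
YYYYWYY
YYYYWYY
YYYYKYY

Answer: YYYYWYY
YYYYWYY
YYYYWYY
YYYYWYY
YYYYKYY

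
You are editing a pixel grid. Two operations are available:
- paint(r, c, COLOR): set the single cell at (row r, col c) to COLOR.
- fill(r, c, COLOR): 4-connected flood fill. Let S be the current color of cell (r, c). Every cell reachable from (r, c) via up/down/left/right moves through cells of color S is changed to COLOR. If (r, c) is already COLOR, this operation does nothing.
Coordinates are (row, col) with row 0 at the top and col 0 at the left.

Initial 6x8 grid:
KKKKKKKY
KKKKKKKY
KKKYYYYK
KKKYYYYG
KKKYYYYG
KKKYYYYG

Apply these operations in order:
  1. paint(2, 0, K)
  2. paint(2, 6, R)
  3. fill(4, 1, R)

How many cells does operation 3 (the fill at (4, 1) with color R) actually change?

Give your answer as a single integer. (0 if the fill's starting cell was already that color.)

Answer: 26

Derivation:
After op 1 paint(2,0,K):
KKKKKKKY
KKKKKKKY
KKKYYYYK
KKKYYYYG
KKKYYYYG
KKKYYYYG
After op 2 paint(2,6,R):
KKKKKKKY
KKKKKKKY
KKKYYYRK
KKKYYYYG
KKKYYYYG
KKKYYYYG
After op 3 fill(4,1,R) [26 cells changed]:
RRRRRRRY
RRRRRRRY
RRRYYYRK
RRRYYYYG
RRRYYYYG
RRRYYYYG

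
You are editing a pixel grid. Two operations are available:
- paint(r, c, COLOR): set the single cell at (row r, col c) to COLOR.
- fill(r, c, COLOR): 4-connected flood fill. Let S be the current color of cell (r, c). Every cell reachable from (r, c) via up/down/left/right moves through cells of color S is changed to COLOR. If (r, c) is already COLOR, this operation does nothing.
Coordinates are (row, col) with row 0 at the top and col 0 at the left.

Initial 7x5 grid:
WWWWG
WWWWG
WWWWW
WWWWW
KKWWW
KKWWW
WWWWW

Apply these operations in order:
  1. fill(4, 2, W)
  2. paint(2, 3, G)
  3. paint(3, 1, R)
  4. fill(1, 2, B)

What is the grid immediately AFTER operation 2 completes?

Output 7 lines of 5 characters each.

Answer: WWWWG
WWWWG
WWWGW
WWWWW
KKWWW
KKWWW
WWWWW

Derivation:
After op 1 fill(4,2,W) [0 cells changed]:
WWWWG
WWWWG
WWWWW
WWWWW
KKWWW
KKWWW
WWWWW
After op 2 paint(2,3,G):
WWWWG
WWWWG
WWWGW
WWWWW
KKWWW
KKWWW
WWWWW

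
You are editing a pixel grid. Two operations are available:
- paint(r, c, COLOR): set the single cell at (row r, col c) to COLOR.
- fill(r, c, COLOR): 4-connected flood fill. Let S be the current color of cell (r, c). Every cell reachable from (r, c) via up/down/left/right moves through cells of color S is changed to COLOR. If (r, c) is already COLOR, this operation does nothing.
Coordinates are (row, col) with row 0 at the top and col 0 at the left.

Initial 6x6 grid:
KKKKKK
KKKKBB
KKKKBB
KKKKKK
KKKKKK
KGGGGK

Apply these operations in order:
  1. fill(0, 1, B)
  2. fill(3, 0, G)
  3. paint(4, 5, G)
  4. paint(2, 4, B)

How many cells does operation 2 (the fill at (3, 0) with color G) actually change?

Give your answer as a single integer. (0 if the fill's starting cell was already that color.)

After op 1 fill(0,1,B) [28 cells changed]:
BBBBBB
BBBBBB
BBBBBB
BBBBBB
BBBBBB
BGGGGB
After op 2 fill(3,0,G) [32 cells changed]:
GGGGGG
GGGGGG
GGGGGG
GGGGGG
GGGGGG
GGGGGG

Answer: 32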